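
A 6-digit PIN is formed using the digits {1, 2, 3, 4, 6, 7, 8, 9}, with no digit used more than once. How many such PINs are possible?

Choose and order 6 of the 8 symbols: the first digit has 8 options, the next 7, and so on down to 3.
That product is 8 × 7 × 6 × 5 × 4 × 3 = 20160.

20160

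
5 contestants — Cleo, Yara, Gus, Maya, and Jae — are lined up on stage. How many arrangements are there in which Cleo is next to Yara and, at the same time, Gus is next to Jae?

24

Treat {Cleo,Yara} as one block (2 orders) and {Gus,Jae} as another (2 orders).
That leaves 3 units to arrange: 2 × 2 × 3! = 4 × 6 = 24.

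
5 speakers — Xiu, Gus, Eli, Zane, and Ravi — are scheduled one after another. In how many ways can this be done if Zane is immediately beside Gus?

Place the 3 others and the Zane-Gus pair as 4 objects in a line; the pair has 2 internal arrangements.
That gives 2 × 4! = 2 × 24 = 48.

48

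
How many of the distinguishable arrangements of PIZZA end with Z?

24

Fix Z in the last position and arrange the remaining 4 letters.
Those 4 letters are all distinct, giving (4)! = 24.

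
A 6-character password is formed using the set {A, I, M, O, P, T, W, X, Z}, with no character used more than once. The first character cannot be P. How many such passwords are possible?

The first character has 9−1 = 8 choices (anything except P).
The remaining 5 characters are filled from the other 8 symbols without repetition: 8 × 7 × 6 × 5 × 4 = 6720.
Total: 8 × 6720 = 53760.

53760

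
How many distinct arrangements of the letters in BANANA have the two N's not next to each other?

There are 6!/(3!·2!) = 60 arrangements of BANANA in total.
If the two N's are adjacent, glue them into one block, leaving 5 items to arrange: (5)!/(3!) = 20 ways.
Hence 60 − 20 = 40.

40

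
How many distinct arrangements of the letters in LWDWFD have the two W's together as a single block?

Treat the 2 copies of W as a single block. The multiset to arrange is then {WW, D, D, F, L}, 5 items in all.
That gives (5)!/(2!) = 60 arrangements.

60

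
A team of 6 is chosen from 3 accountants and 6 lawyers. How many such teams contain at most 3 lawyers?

Split by how many lawyers are chosen (0 through 3).
Sum: C(6,0)·C(3,6) + C(6,1)·C(3,5) + C(6,2)·C(3,4) + C(6,3)·C(3,3) = 0 + 0 + 0 + 20 = 20.

20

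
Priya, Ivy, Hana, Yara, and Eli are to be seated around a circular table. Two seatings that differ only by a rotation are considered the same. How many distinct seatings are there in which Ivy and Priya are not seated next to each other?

All circular seatings of 5 people number (4)! = 24.
Seatings with Ivy beside Priya: treat them as a block with 2 internal orders, giving 2 × (3)! = 12.
Subtracting, 24 − 12 = 12.

12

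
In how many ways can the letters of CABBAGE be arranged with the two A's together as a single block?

360

Treat the 2 copies of A as a single block. The multiset to arrange is then {AA, B, B, C, E, G}, 6 items in all.
That gives (6)!/(2!) = 360 arrangements.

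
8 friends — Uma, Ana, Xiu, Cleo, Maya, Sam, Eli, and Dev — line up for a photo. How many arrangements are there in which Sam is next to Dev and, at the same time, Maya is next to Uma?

Treat {Sam,Dev} as one block (2 orders) and {Maya,Uma} as another (2 orders).
That leaves 6 units to arrange: 2 × 2 × 6! = 4 × 720 = 2880.

2880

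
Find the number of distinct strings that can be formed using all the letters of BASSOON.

1260

BASSOON has 7 letters with O appearing twice and S appearing twice.
The number of distinct arrangements is 7!/(2!·2!) = 5040/4 = 1260.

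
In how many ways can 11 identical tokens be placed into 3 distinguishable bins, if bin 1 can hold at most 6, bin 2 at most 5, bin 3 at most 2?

Ignoring the caps, the number of non-negative solutions to x_1+…+x_3 = 11 is C(13,2) = 78.
Subtract solutions that violate a single cap (substitute x_i' = x_i − (cap_i+1)): x_1 ≥ 7 gives C(6,2) = 15; x_2 ≥ 6 gives C(7,2) = 21; x_3 ≥ 3 gives C(10,2) = 45. Together 81.
Add back pairs where two caps are both exceeded: 0 + 3 + 6 = 9.
By inclusion–exclusion the count is 78 − 81 + 9 = 6.

6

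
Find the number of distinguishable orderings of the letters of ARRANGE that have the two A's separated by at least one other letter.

900

Total arrangements of ARRANGE: 7!/(2!·2!) = 1260.
If the two A's are adjacent, glue them into one block, leaving 6 items to arrange: (6)!/(2!) = 360 ways.
Hence 1260 − 360 = 900.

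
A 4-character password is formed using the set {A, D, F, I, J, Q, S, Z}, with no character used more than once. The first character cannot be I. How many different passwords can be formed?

The first character has 8−1 = 7 choices (anything except I).
The remaining 3 characters are filled from the other 7 symbols without repetition: 7 × 6 × 5 = 210.
Total: 7 × 210 = 1470.

1470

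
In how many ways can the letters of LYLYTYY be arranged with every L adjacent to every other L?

Treat the 2 copies of L as a single block. The multiset to arrange is then {LL, T, Y, Y, Y, Y}, 6 items in all.
That gives (6)!/(4!) = 30 arrangements.

30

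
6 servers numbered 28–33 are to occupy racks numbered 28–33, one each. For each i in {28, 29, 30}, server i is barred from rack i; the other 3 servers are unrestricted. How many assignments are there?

Let Aᵢ (for i ∈ {28, 29, 30}) be the placements that put server i in its forbidden rack. Any j of these fix j positions, leaving (6−j)! ways to fill the rest, and there are C(3,j) ways to pick which j.
By inclusion–exclusion, the number of valid placements is Σ_{j=0}^{3} (−1)^j C(3,j)·(6−j)!.
Computing: 720 − 360 + 72 − 6 = 426.

426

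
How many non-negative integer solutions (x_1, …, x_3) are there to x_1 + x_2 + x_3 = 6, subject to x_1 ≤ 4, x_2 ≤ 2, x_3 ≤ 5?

14

Without the upper bounds there are C(8,2) = 28 ways to split 6 among 3 variables.
Subtract solutions that violate a single cap (substitute x_i' = x_i − (cap_i+1)): x_1 ≥ 5 gives C(3,2) = 3; x_2 ≥ 3 gives C(5,2) = 10; x_3 ≥ 6 gives C(2,2) = 1. Together 14.
No two caps can be exceeded simultaneously, so the pair terms are all 0.
By inclusion–exclusion the count is 28 − 14 + 0 = 14.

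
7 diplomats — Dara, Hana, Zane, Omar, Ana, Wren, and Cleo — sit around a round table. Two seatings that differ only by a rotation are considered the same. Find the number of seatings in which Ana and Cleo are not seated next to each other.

480

All circular seatings of 7 people number (6)! = 720.
Those with Ana next to Cleo: fuse the pair into one unit and seat 6 units around a circle — 2·(5)! = 240.
Subtracting, 720 − 240 = 480.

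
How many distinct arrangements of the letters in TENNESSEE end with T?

Fix T in the last position and arrange the remaining 8 letters.
Those 8 letters have E appearing 4 times, N appearing twice, and S appearing twice, giving (8)!/(4!·2!·2!) = 420.

420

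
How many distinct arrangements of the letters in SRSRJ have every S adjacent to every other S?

Treat the 2 copies of S as a single block. The multiset to arrange is then {SS, J, R, R}, 4 items in all.
That gives (4)!/(2!) = 12 arrangements.

12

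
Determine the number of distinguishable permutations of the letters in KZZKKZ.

The 6 letters of KZZKKZ have repeats: K appearing 3 times and Z appearing 3 times.
Dividing 6! = 720 by 3!·3! = 36 for the repeated letters gives 20.

20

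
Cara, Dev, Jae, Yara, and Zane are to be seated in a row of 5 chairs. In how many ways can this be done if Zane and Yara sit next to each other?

Glue Zane and Yara into one block (2 internal orders), leaving 4 units to arrange in a row.
That gives 2 × 4! = 2 × 24 = 48.

48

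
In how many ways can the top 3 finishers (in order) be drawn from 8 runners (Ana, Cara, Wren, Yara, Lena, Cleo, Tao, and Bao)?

This is an ordered selection of 3 from 8: P(8,3).
That gives 8 × 7 × 6 = 336.

336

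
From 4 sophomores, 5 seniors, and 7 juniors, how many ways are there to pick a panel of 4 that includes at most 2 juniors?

Split by how many juniors are chosen (0 through 2).
Sum: C(7,0)·C(9,4) + C(7,1)·C(9,3) + C(7,2)·C(9,2) = 126 + 588 + 756 = 1470.

1470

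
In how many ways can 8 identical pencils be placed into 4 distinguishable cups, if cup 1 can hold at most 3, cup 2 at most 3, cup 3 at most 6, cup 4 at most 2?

Without the upper bounds there are C(11,3) = 165 ways to split 8 among 4 cups.
Subtract solutions that violate a single cap (substitute x_i' = x_i − (cap_i+1)): x_1 ≥ 4 gives C(7,3) = 35; x_2 ≥ 4 gives C(7,3) = 35; x_3 ≥ 7 gives C(4,3) = 4; x_4 ≥ 3 gives C(8,3) = 56. Together 130.
Add back pairs where two caps are both exceeded: 1 + 0 + 4 + 0 + 4 + 0 = 9.
By inclusion–exclusion the count is 165 − 130 + 9 = 44.

44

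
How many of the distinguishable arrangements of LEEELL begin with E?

With the first slot taken by E, it remains to arrange the other 5 letters (LEELL).
Those 5 letters have E appearing twice and L appearing 3 times, giving (5)!/(3!·2!) = 10.

10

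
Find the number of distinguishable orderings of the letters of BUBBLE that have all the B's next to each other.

Treat the 3 copies of B as a single block. The multiset to arrange is then {BBB, E, L, U}, 4 items in all.
All 4 items are distinct, so there are (4)! = 24 arrangements.

24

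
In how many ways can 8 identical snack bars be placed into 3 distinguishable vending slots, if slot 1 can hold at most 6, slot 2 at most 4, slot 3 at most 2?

12

By stars and bars, unrestricted non-negative solutions to x_1+…+x_3 = 8 number C(8+2,2) = 45.
Subtract solutions that violate a single cap (substitute x_i' = x_i − (cap_i+1)): x_1 ≥ 7 gives C(3,2) = 3; x_2 ≥ 5 gives C(5,2) = 10; x_3 ≥ 3 gives C(7,2) = 21. Together 34.
Add back pairs where two caps are both exceeded: 0 + 0 + 1 = 1.
By inclusion–exclusion the count is 45 − 34 + 1 = 12.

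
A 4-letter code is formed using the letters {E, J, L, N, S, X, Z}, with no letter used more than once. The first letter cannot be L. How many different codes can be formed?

The first letter has 7−1 = 6 choices (anything except L).
The remaining 3 letters are filled from the other 6 symbols without repetition: 6 × 5 × 4 = 120.
Total: 6 × 120 = 720.

720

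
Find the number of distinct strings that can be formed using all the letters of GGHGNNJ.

420

Letter multiplicities in GGHGNNJ: G×3, H×1, J×1, N×2.
So there are 7! / (3!·2!) = 420 distinguishable arrangements.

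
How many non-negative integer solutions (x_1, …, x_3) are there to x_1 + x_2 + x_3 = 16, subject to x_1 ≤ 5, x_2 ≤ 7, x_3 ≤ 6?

Ignoring the caps, the number of non-negative solutions to x_1+…+x_3 = 16 is C(18,2) = 153.
Subtract solutions that violate a single cap (substitute x_i' = x_i − (cap_i+1)): x_1 ≥ 6 gives C(12,2) = 66; x_2 ≥ 8 gives C(10,2) = 45; x_3 ≥ 7 gives C(11,2) = 55. Together 166.
Add back pairs where two caps are both exceeded: 6 + 10 + 3 = 19.
By inclusion–exclusion the count is 153 − 166 + 19 = 6.

6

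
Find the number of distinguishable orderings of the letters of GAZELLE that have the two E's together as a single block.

Treat the 2 copies of E as a single block. The multiset to arrange is then {EE, A, G, L, L, Z}, 6 items in all.
That gives (6)!/(2!) = 360 arrangements.

360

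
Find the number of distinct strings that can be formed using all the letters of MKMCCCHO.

Letter multiplicities in MKMCCCHO: C×3, H×1, K×1, M×2, O×1.
The number of distinct arrangements is 8!/(3!·2!) = 40320/12 = 3360.

3360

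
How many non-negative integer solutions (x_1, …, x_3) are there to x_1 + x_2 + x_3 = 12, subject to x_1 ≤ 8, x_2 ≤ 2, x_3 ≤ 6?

Ignoring the caps, the number of non-negative solutions to x_1+…+x_3 = 12 is C(14,2) = 91.
Subtract solutions that violate a single cap (substitute x_i' = x_i − (cap_i+1)): x_1 ≥ 9 gives C(5,2) = 10; x_2 ≥ 3 gives C(11,2) = 55; x_3 ≥ 7 gives C(7,2) = 21. Together 86.
Add back pairs where two caps are both exceeded: 1 + 0 + 6 = 7.
By inclusion–exclusion the count is 91 − 86 + 7 = 12.

12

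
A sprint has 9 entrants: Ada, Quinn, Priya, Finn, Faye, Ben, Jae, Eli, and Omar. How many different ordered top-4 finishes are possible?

3024

There are 9 choices for 1st place, 8 for 2nd, and so on down to 6 for position 4.
That gives 9 × 8 × 7 × 6 = 3024.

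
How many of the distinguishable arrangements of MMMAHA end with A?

20

Fix A in the last position and arrange the remaining 5 letters.
Those 5 letters have M appearing 3 times, giving (5)!/(3!) = 20.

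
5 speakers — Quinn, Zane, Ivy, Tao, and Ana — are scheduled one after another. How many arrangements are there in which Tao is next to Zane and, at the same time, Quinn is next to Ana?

24

Treat {Tao,Zane} as one block (2 orders) and {Quinn,Ana} as another (2 orders).
That leaves 3 units to arrange: 2 × 2 × 3! = 4 × 6 = 24.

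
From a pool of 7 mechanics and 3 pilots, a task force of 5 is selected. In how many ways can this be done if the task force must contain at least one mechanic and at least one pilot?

With no constraint there are C(10,5) = 252 possible selections.
Subtract selections that omit an entire group: no mechanics → C(3,5) = 0; no pilots → C(7,5) = 21.
Both groups omitted at once is impossible, so 252 − 21 = 231.

231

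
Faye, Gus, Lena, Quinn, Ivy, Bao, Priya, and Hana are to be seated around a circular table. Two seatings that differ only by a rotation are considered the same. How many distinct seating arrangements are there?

Seat Faye anywhere (absorbing the rotational symmetry), then permute the other 7: (7)! = 5040.

5040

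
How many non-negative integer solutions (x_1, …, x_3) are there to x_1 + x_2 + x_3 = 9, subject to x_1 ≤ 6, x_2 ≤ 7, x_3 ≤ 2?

18

By stars and bars, unrestricted non-negative solutions to x_1+…+x_3 = 9 number C(9+2,2) = 55.
Subtract solutions that violate a single cap (substitute x_i' = x_i − (cap_i+1)): x_1 ≥ 7 gives C(4,2) = 6; x_2 ≥ 8 gives C(3,2) = 3; x_3 ≥ 3 gives C(8,2) = 28. Together 37.
No two caps can be exceeded simultaneously, so the pair terms are all 0.
By inclusion–exclusion the count is 55 − 37 + 0 = 18.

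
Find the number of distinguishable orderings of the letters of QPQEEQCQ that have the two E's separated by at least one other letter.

Total arrangements of QPQEEQCQ: 8!/(4!·2!) = 840.
Arrangements with the E's together: treat EE as one letter, giving (7)!/(4!) = 210.
Hence 840 − 210 = 630.

630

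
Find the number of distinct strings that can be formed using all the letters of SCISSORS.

Letter multiplicities in SCISSORS: C×1, I×1, O×1, R×1, S×4.
Dividing 8! = 40320 by 4! = 24 for the repeated letters gives 1680.

1680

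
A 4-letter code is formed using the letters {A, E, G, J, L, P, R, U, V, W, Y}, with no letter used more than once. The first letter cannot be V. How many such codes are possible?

7200

The first letter has 11−1 = 10 choices (anything except V).
The remaining 3 letters are filled from the other 10 symbols without repetition: 10 × 9 × 8 = 720.
Total: 10 × 720 = 7200.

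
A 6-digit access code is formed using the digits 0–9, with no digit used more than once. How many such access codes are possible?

151200

Choose and order 6 of the 10 symbols: the first digit has 10 options, the next 9, and so on down to 5.
10 × 9 × 8 × 7 × 6 × 5 = 151200.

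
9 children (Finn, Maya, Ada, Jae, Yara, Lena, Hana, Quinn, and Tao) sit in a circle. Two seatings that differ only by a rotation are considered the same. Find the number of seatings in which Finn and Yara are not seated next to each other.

Without the restriction there are (8)! = 40320 seatings.
Those with Finn next to Yara: fuse the pair into one unit and seat 8 units around a circle — 2·(7)! = 10080.
Subtracting, 40320 − 10080 = 30240.

30240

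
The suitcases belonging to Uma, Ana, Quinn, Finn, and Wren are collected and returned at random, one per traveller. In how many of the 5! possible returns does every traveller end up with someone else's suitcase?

Count assignments avoiding every fixed point. For any j of the 5 travellers fixed to their own suitcase, the other 5−j can be arranged in (5−j)! ways.
By inclusion–exclusion this is Σ_{j=0}^{5} (−1)^j C(5,j)·(5−j)!.
Computing: 120 − 120 + 60 − 20 + 5 − 1 = 44.

44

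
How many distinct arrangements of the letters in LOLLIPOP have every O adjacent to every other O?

Treat the 2 copies of O as a single block. The multiset to arrange is then {OO, I, L, L, L, P, P}, 7 items in all.
That gives (7)!/(3!·2!) = 420 arrangements.

420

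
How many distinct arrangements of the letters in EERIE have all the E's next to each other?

6

Treat the 3 copies of E as a single block. The multiset to arrange is then {EEE, I, R}, 3 items in all.
All 3 items are distinct, so there are (3)! = 6 arrangements.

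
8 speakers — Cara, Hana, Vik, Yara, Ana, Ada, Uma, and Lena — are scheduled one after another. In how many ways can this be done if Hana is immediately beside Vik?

Place the 6 others and the Hana-Vik pair as 7 objects in a line; the pair has 2 internal arrangements.
So the count is 2·(7)! = 10080.

10080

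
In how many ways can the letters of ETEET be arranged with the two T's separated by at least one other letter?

6

Total arrangements of ETEET: 5!/(3!·2!) = 10.
Arrangements with the T's together: treat TT as one letter, giving (4)!/(3!) = 4.
Subtracting, 10 − 4 = 6 arrangements keep the T's apart.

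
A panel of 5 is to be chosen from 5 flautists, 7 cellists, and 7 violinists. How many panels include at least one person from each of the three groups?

With no constraint there are C(19,5) = 11628 possible selections.
Selections missing a whole group: no flautists → C(14,5) = 2002; no cellists → C(12,5) = 792; no violinists → C(12,5) = 792.
Add back selections omitting two groups (i.e. drawn from a single group): C(5,5) + C(7,5) + C(7,5) = 43.
By inclusion–exclusion: 11628 − 3586 + 43 = 8085.

8085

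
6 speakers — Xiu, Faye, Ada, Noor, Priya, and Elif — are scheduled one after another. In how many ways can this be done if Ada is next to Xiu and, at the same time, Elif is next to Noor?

Treat {Ada,Xiu} as one block (2 orders) and {Elif,Noor} as another (2 orders).
That leaves 4 units to arrange: 2 × 2 × 4! = 4 × 24 = 96.

96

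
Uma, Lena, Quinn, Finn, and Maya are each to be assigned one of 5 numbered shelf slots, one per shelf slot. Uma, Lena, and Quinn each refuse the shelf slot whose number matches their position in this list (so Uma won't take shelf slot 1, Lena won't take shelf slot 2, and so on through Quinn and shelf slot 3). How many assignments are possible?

Let Aᵢ (for i ∈ {1, 2, 3}) be the placements that put person i in their forbidden shelf slot. Any j of these fix j positions, leaving (5−j)! ways to fill the rest, and there are C(3,j) ways to pick which j.
By inclusion–exclusion, the number of valid placements is Σ_{j=0}^{3} (−1)^j C(3,j)·(5−j)!.
Computing: 120 − 72 + 18 − 2 = 64.

64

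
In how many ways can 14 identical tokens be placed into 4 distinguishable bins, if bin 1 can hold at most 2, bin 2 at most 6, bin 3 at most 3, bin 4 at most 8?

42

Ignoring the caps, the number of non-negative solutions to x_1+…+x_4 = 14 is C(17,3) = 680.
Subtract solutions that violate a single cap (substitute x_i' = x_i − (cap_i+1)): x_1 ≥ 3 gives C(14,3) = 364; x_2 ≥ 7 gives C(10,3) = 120; x_3 ≥ 4 gives C(13,3) = 286; x_4 ≥ 9 gives C(8,3) = 56. Together 826.
Add back pairs where two caps are both exceeded: 35 + 120 + 10 + 20 + 0 + 4 = 189.
Subtract triples: 1 + 0 + 0 + 0 = 1.
By inclusion–exclusion the count is 680 − 826 + 189 − 1 = 42.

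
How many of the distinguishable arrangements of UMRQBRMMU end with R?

3360

Fix R in the last position and arrange the remaining 8 letters.
Those 8 letters have M appearing 3 times and U appearing twice, giving (8)!/(3!·2!) = 3360.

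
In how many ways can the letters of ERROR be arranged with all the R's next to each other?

Treat the 3 copies of R as a single block. The multiset to arrange is then {RRR, E, O}, 3 items in all.
All 3 items are distinct, so there are (3)! = 6 arrangements.

6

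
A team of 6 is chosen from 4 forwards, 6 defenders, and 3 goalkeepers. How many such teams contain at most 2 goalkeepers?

Split by how many goalkeepers are chosen (0 through 2).
Sum: C(3,0)·C(10,6) + C(3,1)·C(10,5) + C(3,2)·C(10,4) = 210 + 756 + 630 = 1596.

1596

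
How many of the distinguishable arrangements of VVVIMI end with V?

With the last slot taken by V, it remains to arrange the other 5 letters (VVIMI).
Those 5 letters have I appearing twice and V appearing twice, giving (5)!/(2!·2!) = 30.

30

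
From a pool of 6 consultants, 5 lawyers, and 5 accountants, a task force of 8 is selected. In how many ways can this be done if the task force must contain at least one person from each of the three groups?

12495

Total 8-person selections from all 16: C(16,8) = 12870.
Subtract selections that omit an entire group: no consultants → C(10,8) = 45; no lawyers → C(11,8) = 165; no accountants → C(11,8) = 165.
Add back selections omitting two groups (i.e. drawn from a single group): C(6,8) + C(5,8) + C(5,8) = 0.
By inclusion–exclusion: 12870 − 375 + 0 = 12495.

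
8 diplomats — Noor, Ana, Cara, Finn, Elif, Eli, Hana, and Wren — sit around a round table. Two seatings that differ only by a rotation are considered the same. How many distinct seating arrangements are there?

Around a circle, 8 distinct people have 8!/8 = (7)! = 5040 rotationally distinct seatings.

5040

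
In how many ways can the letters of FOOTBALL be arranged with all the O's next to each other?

Treat the 2 copies of O as a single block. The multiset to arrange is then {OO, A, B, F, L, L, T}, 7 items in all.
That gives (7)!/(2!) = 2520 arrangements.

2520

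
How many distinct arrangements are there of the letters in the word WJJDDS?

180

The 6 letters of WJJDDS have repeats: D appearing twice and J appearing twice.
The number of distinct arrangements is 6!/(2!·2!) = 720/4 = 180.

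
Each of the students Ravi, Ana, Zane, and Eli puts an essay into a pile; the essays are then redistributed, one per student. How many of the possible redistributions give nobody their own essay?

9

Count assignments avoiding every fixed point. For any j of the 4 students fixed to their own essay, the other 4−j can be arranged in (4−j)! ways.
By inclusion–exclusion this is Σ_{j=0}^{4} (−1)^j C(4,j)·(4−j)!.
Computing: 24 − 24 + 12 − 4 + 1 = 9.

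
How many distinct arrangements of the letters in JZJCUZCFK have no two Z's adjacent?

Total arrangements of JZJCUZCFK: 9!/(2!·2!·2!) = 45360.
If the two Z's are adjacent, glue them into one block, leaving 8 items to arrange: (8)!/(2!·2!) = 10080 ways.
Subtracting, 45360 − 10080 = 35280 arrangements keep the Z's apart.

35280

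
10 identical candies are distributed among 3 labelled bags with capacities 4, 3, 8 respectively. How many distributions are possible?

Ignoring the caps, the number of non-negative solutions to x_1+…+x_3 = 10 is C(12,2) = 66.
Subtract solutions that violate a single cap (substitute x_i' = x_i − (cap_i+1)): x_1 ≥ 5 gives C(7,2) = 21; x_2 ≥ 4 gives C(8,2) = 28; x_3 ≥ 9 gives C(3,2) = 3. Together 52.
Add back pairs where two caps are both exceeded: 3 + 0 + 0 = 3.
By inclusion–exclusion the count is 66 − 52 + 3 = 17.

17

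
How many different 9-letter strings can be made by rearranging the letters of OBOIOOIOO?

The 9 letters of OBOIOOIOO have repeats: I appearing twice and O appearing 6 times.
Dividing 9! = 362880 by 6!·2! = 1440 for the repeated letters gives 252.

252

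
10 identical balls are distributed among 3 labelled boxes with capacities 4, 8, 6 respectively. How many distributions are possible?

By stars and bars, unrestricted non-negative solutions to x_1+…+x_3 = 10 number C(10+2,2) = 66.
Subtract solutions that violate a single cap (substitute x_i' = x_i − (cap_i+1)): x_1 ≥ 5 gives C(7,2) = 21; x_2 ≥ 9 gives C(3,2) = 3; x_3 ≥ 7 gives C(5,2) = 10. Together 34.
No two caps can be exceeded simultaneously, so the pair terms are all 0.
By inclusion–exclusion the count is 66 − 34 + 0 = 32.

32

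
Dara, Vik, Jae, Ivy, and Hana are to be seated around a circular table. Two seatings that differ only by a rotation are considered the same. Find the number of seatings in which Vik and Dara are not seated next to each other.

12

All circular seatings of 5 people number (4)! = 24.
Those with Vik next to Dara: fuse the pair into one unit and seat 4 units around a circle — 2·(3)! = 12.
Subtracting, 24 − 12 = 12.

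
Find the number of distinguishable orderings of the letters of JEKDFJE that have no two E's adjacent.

900

Total arrangements of JEKDFJE: 7!/(2!·2!) = 1260.
Arrangements with the E's together: treat EE as one letter, giving (6)!/(2!) = 360.
Hence 1260 − 360 = 900.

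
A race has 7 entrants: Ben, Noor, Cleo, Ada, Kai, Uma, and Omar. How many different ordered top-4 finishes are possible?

840

There are 7 choices for 1st place, 6 for 2nd, and so on down to 4 for position 4.
That gives 7 × 6 × 5 × 4 = 840.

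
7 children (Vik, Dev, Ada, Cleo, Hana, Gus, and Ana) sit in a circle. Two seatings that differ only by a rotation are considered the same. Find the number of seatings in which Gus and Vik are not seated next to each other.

Without the restriction there are (6)! = 720 seatings.
Seatings with Gus beside Vik: treat them as a block with 2 internal orders, giving 2 × (5)! = 240.
Subtracting, 720 − 240 = 480.

480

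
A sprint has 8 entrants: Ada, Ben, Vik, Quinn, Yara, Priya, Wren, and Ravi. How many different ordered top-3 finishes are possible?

This is an ordered selection of 3 from 8: P(8,3).
That gives 8 × 7 × 6 = 336.

336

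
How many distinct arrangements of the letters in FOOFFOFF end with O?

21

With the last slot taken by O, it remains to arrange the other 7 letters (FOFFOFF).
Those 7 letters have F appearing 5 times and O appearing twice, giving (7)!/(5!·2!) = 21.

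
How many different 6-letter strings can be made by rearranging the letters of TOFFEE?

The 6 letters of TOFFEE have repeats: E appearing twice and F appearing twice.
The number of distinct arrangements is 6!/(2!·2!) = 720/4 = 180.

180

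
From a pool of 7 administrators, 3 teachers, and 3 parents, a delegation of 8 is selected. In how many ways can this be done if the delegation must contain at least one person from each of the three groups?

Total 8-person selections from all 13: C(13,8) = 1287.
Selections missing a whole group: no administrators → C(6,8) = 0; no teachers → C(10,8) = 45; no parents → C(10,8) = 45.
Add back selections omitting two groups (i.e. drawn from a single group): C(7,8) + C(3,8) + C(3,8) = 0.
By inclusion–exclusion: 1287 − 90 + 0 = 1197.

1197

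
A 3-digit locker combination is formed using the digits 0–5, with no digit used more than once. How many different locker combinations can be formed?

Choose and order 3 of the 6 symbols: the first digit has 6 options, the next 5, then 4.
6 × 5 × 4 = 120.

120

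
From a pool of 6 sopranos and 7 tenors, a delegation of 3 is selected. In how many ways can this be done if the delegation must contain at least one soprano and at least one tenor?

Unrestricted: C(13,3) = 286 ways to pick any 3 of the 13.
Subtract selections that omit an entire group: no sopranos → C(7,3) = 35; no tenors → C(6,3) = 20.
Both groups omitted at once is impossible, so 286 − 55 = 231.

231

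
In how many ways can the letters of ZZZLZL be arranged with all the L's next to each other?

5

Treat the 2 copies of L as a single block. The multiset to arrange is then {LL, Z, Z, Z, Z}, 5 items in all.
That gives (5)!/(4!) = 5 arrangements.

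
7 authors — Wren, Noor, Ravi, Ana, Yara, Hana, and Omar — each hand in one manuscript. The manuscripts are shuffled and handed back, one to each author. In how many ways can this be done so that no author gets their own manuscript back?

Let Aᵢ be the assignments in which author i gets their own manuscript. We want the size of the complement of A₁∪…∪A_7.
By inclusion–exclusion this is Σ_{j=0}^{7} (−1)^j C(7,j)·(7−j)!.
Computing: 5040 − 5040 + 2520 − 840 + 210 − 42 + 7 − 1 = 1854.

1854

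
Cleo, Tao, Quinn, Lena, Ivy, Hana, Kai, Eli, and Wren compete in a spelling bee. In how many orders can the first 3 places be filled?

504

There are 9 choices for 1st place, 8 for 2nd, and 7 for 3rd.
That gives 9 × 8 × 7 = 504.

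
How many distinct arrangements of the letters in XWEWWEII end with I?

Fix I in the last position and arrange the remaining 7 letters.
Those 7 letters have E appearing twice and W appearing 3 times, giving (7)!/(3!·2!) = 420.

420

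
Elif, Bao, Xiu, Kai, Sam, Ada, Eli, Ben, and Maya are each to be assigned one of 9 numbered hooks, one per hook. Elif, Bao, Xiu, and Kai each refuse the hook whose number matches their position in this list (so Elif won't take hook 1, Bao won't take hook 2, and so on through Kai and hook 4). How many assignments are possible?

Let Aᵢ (for 1 ≤ i ≤ 4) be the placements that put person i in their forbidden hook. Any j of these fix j positions, leaving (9−j)! ways to fill the rest, and there are C(4,j) ways to pick which j.
By inclusion–exclusion, the number of valid placements is Σ_{j=0}^{4} (−1)^j C(4,j)·(9−j)!.
Computing: 362880 − 161280 + 30240 − 2880 + 120 = 229080.

229080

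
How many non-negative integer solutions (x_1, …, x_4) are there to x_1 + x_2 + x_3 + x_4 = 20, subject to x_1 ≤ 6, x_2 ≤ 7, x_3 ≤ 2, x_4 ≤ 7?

10

By stars and bars, unrestricted non-negative solutions to x_1+…+x_4 = 20 number C(20+3,3) = 1771.
Subtract solutions that violate a single cap (substitute x_i' = x_i − (cap_i+1)): x_1 ≥ 7 gives C(16,3) = 560; x_2 ≥ 8 gives C(15,3) = 455; x_3 ≥ 3 gives C(20,3) = 1140; x_4 ≥ 8 gives C(15,3) = 455. Together 2610.
Add back pairs where two caps are both exceeded: 56 + 286 + 56 + 220 + 35 + 220 = 873.
Subtract triples: 10 + 0 + 10 + 4 = 24.
By inclusion–exclusion the count is 1771 − 2610 + 873 − 24 = 10.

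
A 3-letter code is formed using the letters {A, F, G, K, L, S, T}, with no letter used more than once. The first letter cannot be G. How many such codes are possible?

The first letter has 7−1 = 6 choices (anything except G).
The remaining 2 letters are filled from the other 6 symbols without repetition: 6 × 5 = 30.
Total: 6 × 30 = 180.

180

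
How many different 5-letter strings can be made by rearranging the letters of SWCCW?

The 5 letters of SWCCW have repeats: C appearing twice and W appearing twice.
The number of distinct arrangements is 5!/(2!·2!) = 120/4 = 30.

30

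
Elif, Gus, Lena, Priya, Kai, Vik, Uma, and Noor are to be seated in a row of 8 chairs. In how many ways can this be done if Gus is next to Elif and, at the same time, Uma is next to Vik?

Treat {Gus,Elif} as one block (2 orders) and {Uma,Vik} as another (2 orders).
That leaves 6 units to arrange: 2 × 2 × 6! = 4 × 720 = 2880.

2880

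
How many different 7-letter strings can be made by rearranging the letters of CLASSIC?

1260

CLASSIC has 7 letters with C appearing twice and S appearing twice.
Dividing 7! = 5040 by 2!·2! = 4 for the repeated letters gives 1260.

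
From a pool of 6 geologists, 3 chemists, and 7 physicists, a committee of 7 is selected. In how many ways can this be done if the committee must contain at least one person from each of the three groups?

9569

Unrestricted: C(16,7) = 11440 ways to pick any 7 of the 16.
Selections missing a whole group: no geologists → C(10,7) = 120; no chemists → C(13,7) = 1716; no physicists → C(9,7) = 36.
Add back selections omitting two groups (i.e. drawn from a single group): C(6,7) + C(3,7) + C(7,7) = 1.
By inclusion–exclusion: 11440 − 1872 + 1 = 9569.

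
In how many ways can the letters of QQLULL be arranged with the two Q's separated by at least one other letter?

Total arrangements of QQLULL: 6!/(3!·2!) = 60.
If the two Q's are adjacent, glue them into one block, leaving 5 items to arrange: (5)!/(3!) = 20 ways.
Subtracting, 60 − 20 = 40 arrangements keep the Q's apart.

40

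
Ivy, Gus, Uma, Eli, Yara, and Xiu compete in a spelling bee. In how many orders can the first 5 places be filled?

720

There are 6 choices for 1st place, 5 for 2nd, and so on down to 2 for position 5.
That gives 6 × 5 × 4 × 3 × 2 = 720.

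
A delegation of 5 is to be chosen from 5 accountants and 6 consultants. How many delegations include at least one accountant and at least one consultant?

455

Total 5-person selections from all 11: C(11,5) = 462.
Selections missing a whole group: no accountants → C(6,5) = 6; no consultants → C(5,5) = 1.
Both groups omitted at once is impossible, so 462 − 7 = 455.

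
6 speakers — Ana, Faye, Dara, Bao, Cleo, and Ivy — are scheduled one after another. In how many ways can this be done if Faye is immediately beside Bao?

240

Place the 4 others and the Faye-Bao pair as 5 objects in a line; the pair has 2 internal arrangements.
That gives 2 × 5! = 2 × 120 = 240.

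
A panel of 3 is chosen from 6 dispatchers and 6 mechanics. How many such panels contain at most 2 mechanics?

Split by how many mechanics are chosen (0 through 2).
Sum: C(6,0)·C(6,3) + C(6,1)·C(6,2) + C(6,2)·C(6,1) = 20 + 90 + 90 = 200.

200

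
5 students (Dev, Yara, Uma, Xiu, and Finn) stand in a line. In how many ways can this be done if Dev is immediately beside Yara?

Treat {Dev, Yara} as a single unit. There are 4 units to order, and the pair itself can be ordered 2 ways.
So the count is 2·(4)! = 48.

48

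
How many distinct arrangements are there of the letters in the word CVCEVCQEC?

The 9 letters of CVCEVCQEC have repeats: C appearing 4 times, E appearing twice, and V appearing twice.
The number of distinct arrangements is 9!/(4!·2!·2!) = 362880/96 = 3780.

3780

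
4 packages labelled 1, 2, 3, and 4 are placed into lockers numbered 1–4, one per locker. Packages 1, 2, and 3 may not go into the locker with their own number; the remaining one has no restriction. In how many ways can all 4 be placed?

11

Let Aᵢ (for i ∈ {1, 2, 3}) be the placements that put package i in its forbidden locker. Any j of these fix j positions, leaving (4−j)! ways to fill the rest, and there are C(3,j) ways to pick which j.
By inclusion–exclusion, the number of valid placements is Σ_{j=0}^{3} (−1)^j C(3,j)·(4−j)!.
Computing: 24 − 18 + 6 − 1 = 11.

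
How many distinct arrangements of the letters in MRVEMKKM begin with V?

Fix V in the first position and arrange the remaining 7 letters.
Those 7 letters have K appearing twice and M appearing 3 times, giving (7)!/(3!·2!) = 420.

420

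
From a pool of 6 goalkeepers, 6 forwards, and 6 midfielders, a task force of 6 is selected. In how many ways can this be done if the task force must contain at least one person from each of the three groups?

15795

Unrestricted: C(18,6) = 18564 ways to pick any 6 of the 18.
Subtract selections that omit an entire group: no goalkeepers → C(12,6) = 924; no forwards → C(12,6) = 924; no midfielders → C(12,6) = 924.
Add back selections omitting two groups (i.e. drawn from a single group): C(6,6) + C(6,6) + C(6,6) = 3.
By inclusion–exclusion: 18564 − 2772 + 3 = 15795.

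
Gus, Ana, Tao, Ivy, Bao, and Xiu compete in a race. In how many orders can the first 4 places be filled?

360

There are 6 choices for 1st place, 5 for 2nd, and so on down to 3 for position 4.
That gives 6 × 5 × 4 × 3 = 360.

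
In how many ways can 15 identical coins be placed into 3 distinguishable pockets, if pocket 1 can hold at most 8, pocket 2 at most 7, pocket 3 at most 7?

By stars and bars, unrestricted non-negative solutions to x_1+…+x_3 = 15 number C(15+2,2) = 136.
Subtract solutions that violate a single cap (substitute x_i' = x_i − (cap_i+1)): x_1 ≥ 9 gives C(8,2) = 28; x_2 ≥ 8 gives C(9,2) = 36; x_3 ≥ 8 gives C(9,2) = 36. Together 100.
No two caps can be exceeded simultaneously, so the pair terms are all 0.
By inclusion–exclusion the count is 136 − 100 + 0 = 36.

36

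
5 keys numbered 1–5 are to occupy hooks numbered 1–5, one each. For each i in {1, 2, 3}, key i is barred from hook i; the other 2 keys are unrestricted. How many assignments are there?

64

Let Aᵢ (for i ∈ {1, 2, 3}) be the placements that put key i in its forbidden hook. Any j of these fix j positions, leaving (5−j)! ways to fill the rest, and there are C(3,j) ways to pick which j.
By inclusion–exclusion, the number of valid placements is Σ_{j=0}^{3} (−1)^j C(3,j)·(5−j)!.
Computing: 120 − 72 + 18 − 2 = 64.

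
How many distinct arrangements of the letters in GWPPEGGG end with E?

105

With the last slot taken by E, it remains to arrange the other 7 letters (GWPPGGG).
Those 7 letters have G appearing 4 times and P appearing twice, giving (7)!/(4!·2!) = 105.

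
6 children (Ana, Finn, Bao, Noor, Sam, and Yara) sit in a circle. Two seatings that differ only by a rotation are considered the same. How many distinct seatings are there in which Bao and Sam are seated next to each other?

Glue Bao and Sam into a block (2 internal orders). Seating 5 units around a circle gives (4)! arrangements.
So 2 × (4)! = 2 × 24 = 48.

48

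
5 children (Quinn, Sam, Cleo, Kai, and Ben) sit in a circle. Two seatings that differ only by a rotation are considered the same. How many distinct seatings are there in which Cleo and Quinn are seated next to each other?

Treat {Cleo, Quinn} as one unit (2 internal orders) and seat the resulting 4 units around the table: (3)! circular arrangements.
So 2 × (3)! = 2 × 6 = 12.

12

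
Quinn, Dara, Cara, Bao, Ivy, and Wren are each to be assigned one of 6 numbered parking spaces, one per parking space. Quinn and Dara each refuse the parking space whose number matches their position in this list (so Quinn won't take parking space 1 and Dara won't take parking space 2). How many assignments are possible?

504

Let Aᵢ (for i ∈ {1, 2}) be the placements that put person i in their forbidden parking space. Any j of these fix j positions, leaving (6−j)! ways to fill the rest, and there are C(2,j) ways to pick which j.
By inclusion–exclusion, the number of valid placements is Σ_{j=0}^{2} (−1)^j C(2,j)·(6−j)!.
Computing: 720 − 240 + 24 = 504.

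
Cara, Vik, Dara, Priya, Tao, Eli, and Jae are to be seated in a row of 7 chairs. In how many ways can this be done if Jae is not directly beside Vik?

3600

There are 7! = 5040 arrangements in all. If Jae and Vik are adjacent, merging them into one block gives 2·(6)! = 1440 arrangements.
So 5040 − 1440 = 3600 arrangements keep them apart.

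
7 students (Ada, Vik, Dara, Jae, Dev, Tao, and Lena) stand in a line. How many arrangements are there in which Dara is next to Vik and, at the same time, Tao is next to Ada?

Treat {Dara,Vik} as one block (2 orders) and {Tao,Ada} as another (2 orders).
That leaves 5 units to arrange: 2 × 2 × 5! = 4 × 120 = 480.

480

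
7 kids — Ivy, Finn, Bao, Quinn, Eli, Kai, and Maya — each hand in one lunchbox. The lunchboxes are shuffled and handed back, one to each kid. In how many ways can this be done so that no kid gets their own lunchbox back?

Let Aᵢ be the assignments in which kid i gets their own lunchbox. We want the size of the complement of A₁∪…∪A_7.
By inclusion–exclusion this is Σ_{j=0}^{7} (−1)^j C(7,j)·(7−j)!.
Computing: 5040 − 5040 + 2520 − 840 + 210 − 42 + 7 − 1 = 1854.

1854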